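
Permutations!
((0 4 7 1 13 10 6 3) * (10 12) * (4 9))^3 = ((0 9 4 7 1 13 12 10 6 3))^3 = (0 7 12 3 4 13 6 9 1 10)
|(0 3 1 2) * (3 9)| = |(0 9 3 1 2)| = 5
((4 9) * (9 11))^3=((4 11 9))^3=(11)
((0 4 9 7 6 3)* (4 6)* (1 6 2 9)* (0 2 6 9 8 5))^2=((0 6 3 2 8 5)(1 9 7 4))^2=(0 3 8)(1 7)(2 5 6)(4 9)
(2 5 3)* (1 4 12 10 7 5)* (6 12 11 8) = (1 4 11 8 6 12 10 7 5 3 2) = [0, 4, 1, 2, 11, 3, 12, 5, 6, 9, 7, 8, 10]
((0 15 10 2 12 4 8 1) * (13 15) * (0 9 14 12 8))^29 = (0 9 10 4 1 15 12 8 13 14 2)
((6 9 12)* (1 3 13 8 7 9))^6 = (1 12 7 13)(3 6 9 8)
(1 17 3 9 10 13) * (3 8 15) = (1 17 8 15 3 9 10 13) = [0, 17, 2, 9, 4, 5, 6, 7, 15, 10, 13, 11, 12, 1, 14, 3, 16, 8]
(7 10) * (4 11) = (4 11)(7 10) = [0, 1, 2, 3, 11, 5, 6, 10, 8, 9, 7, 4]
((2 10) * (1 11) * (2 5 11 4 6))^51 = (1 6 10 11 4 2 5) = ((1 4 6 2 10 5 11))^51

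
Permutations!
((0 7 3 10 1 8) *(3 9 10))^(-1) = ((0 7 9 10 1 8))^(-1) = (0 8 1 10 9 7)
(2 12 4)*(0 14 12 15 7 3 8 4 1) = (0 14 12 1)(2 15 7 3 8 4) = [14, 0, 15, 8, 2, 5, 6, 3, 4, 9, 10, 11, 1, 13, 12, 7]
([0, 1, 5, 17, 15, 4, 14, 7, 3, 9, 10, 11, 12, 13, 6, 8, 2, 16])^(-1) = (2 16 17 3 8 15 4 5)(6 14)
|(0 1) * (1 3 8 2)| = |(0 3 8 2 1)| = 5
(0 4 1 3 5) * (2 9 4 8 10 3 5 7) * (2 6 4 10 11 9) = (0 8 11 9 10 3 7 6 4 1 5) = [8, 5, 2, 7, 1, 0, 4, 6, 11, 10, 3, 9]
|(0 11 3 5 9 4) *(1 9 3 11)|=|(11)(0 1 9 4)(3 5)|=4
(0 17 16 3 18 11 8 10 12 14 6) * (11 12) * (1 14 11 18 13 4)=[17, 14, 2, 13, 1, 5, 0, 7, 10, 9, 18, 8, 11, 4, 6, 15, 3, 16, 12]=(0 17 16 3 13 4 1 14 6)(8 10 18 12 11)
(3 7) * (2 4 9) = (2 4 9)(3 7) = [0, 1, 4, 7, 9, 5, 6, 3, 8, 2]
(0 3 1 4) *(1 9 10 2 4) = (0 3 9 10 2 4) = [3, 1, 4, 9, 0, 5, 6, 7, 8, 10, 2]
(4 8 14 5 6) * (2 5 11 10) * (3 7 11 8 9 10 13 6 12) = (2 5 12 3 7 11 13 6 4 9 10)(8 14) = [0, 1, 5, 7, 9, 12, 4, 11, 14, 10, 2, 13, 3, 6, 8]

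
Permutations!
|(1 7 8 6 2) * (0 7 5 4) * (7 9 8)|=|(0 9 8 6 2 1 5 4)|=8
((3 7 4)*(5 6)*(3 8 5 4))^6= ((3 7)(4 8 5 6))^6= (4 5)(6 8)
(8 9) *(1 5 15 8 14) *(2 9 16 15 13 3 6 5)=(1 2 9 14)(3 6 5 13)(8 16 15)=[0, 2, 9, 6, 4, 13, 5, 7, 16, 14, 10, 11, 12, 3, 1, 8, 15]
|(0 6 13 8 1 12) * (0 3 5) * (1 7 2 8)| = |(0 6 13 1 12 3 5)(2 8 7)| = 21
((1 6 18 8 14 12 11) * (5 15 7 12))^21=(1 6 18 8 14 5 15 7 12 11)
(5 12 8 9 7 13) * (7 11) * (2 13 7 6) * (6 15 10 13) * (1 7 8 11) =(1 7 8 9)(2 6)(5 12 11 15 10 13) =[0, 7, 6, 3, 4, 12, 2, 8, 9, 1, 13, 15, 11, 5, 14, 10]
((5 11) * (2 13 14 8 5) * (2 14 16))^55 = (2 13 16)(5 8 14 11)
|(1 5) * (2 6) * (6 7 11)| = |(1 5)(2 7 11 6)| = 4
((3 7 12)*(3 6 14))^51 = ((3 7 12 6 14))^51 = (3 7 12 6 14)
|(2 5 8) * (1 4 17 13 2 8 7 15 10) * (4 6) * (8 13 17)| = |(17)(1 6 4 8 13 2 5 7 15 10)| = 10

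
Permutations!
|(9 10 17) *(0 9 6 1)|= 6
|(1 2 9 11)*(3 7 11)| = 6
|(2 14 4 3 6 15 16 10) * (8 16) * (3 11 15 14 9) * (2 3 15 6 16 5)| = |(2 9 15 8 5)(3 16 10)(4 11 6 14)| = 60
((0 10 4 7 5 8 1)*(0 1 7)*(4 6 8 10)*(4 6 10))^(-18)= (10)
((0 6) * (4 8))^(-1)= (0 6)(4 8)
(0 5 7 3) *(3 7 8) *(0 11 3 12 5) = [0, 1, 2, 11, 4, 8, 6, 7, 12, 9, 10, 3, 5] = (3 11)(5 8 12)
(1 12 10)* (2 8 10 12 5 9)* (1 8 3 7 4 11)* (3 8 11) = (12)(1 5 9 2 8 10 11)(3 7 4) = [0, 5, 8, 7, 3, 9, 6, 4, 10, 2, 11, 1, 12]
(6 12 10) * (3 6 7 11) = (3 6 12 10 7 11) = [0, 1, 2, 6, 4, 5, 12, 11, 8, 9, 7, 3, 10]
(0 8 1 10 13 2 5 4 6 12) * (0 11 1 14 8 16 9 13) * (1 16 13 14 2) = (0 13 1 10)(2 5 4 6 12 11 16 9 14 8) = [13, 10, 5, 3, 6, 4, 12, 7, 2, 14, 0, 16, 11, 1, 8, 15, 9]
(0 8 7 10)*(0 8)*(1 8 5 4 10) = (1 8 7)(4 10 5) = [0, 8, 2, 3, 10, 4, 6, 1, 7, 9, 5]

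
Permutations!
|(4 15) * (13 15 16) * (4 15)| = 3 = |(4 16 13)|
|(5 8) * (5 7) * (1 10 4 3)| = 12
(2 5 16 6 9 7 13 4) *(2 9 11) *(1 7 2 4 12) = (1 7 13 12)(2 5 16 6 11 4 9) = [0, 7, 5, 3, 9, 16, 11, 13, 8, 2, 10, 4, 1, 12, 14, 15, 6]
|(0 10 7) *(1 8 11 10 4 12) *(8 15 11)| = |(0 4 12 1 15 11 10 7)| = 8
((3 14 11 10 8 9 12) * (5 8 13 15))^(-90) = ((3 14 11 10 13 15 5 8 9 12))^(-90) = (15)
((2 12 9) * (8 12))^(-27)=(2 8 12 9)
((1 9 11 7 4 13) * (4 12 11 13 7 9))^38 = ((1 4 7 12 11 9 13))^38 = (1 12 13 7 9 4 11)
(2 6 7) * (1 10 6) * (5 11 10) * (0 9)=(0 9)(1 5 11 10 6 7 2)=[9, 5, 1, 3, 4, 11, 7, 2, 8, 0, 6, 10]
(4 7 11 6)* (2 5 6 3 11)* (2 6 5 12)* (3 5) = [0, 1, 12, 11, 7, 3, 4, 6, 8, 9, 10, 5, 2] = (2 12)(3 11 5)(4 7 6)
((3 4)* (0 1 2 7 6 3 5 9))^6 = (0 4 7)(1 5 6)(2 9 3)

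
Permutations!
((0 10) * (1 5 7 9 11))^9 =((0 10)(1 5 7 9 11))^9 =(0 10)(1 11 9 7 5)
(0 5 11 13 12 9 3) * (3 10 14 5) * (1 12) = (0 3)(1 12 9 10 14 5 11 13) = [3, 12, 2, 0, 4, 11, 6, 7, 8, 10, 14, 13, 9, 1, 5]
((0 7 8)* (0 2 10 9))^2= (0 8 10)(2 9 7)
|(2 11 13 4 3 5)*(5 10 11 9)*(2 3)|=8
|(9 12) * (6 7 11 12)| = 5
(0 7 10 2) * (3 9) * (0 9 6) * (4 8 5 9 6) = (0 7 10 2 6)(3 4 8 5 9) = [7, 1, 6, 4, 8, 9, 0, 10, 5, 3, 2]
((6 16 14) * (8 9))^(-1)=(6 14 16)(8 9)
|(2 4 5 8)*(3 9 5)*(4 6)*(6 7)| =|(2 7 6 4 3 9 5 8)| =8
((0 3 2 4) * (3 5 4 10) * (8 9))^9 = (10)(8 9)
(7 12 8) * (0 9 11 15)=(0 9 11 15)(7 12 8)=[9, 1, 2, 3, 4, 5, 6, 12, 7, 11, 10, 15, 8, 13, 14, 0]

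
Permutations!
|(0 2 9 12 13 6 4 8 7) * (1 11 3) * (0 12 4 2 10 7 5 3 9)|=|(0 10 7 12 13 6 2)(1 11 9 4 8 5 3)|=7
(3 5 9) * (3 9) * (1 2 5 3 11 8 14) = [0, 2, 5, 3, 4, 11, 6, 7, 14, 9, 10, 8, 12, 13, 1] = (1 2 5 11 8 14)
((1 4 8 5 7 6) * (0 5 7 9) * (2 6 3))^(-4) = ((0 5 9)(1 4 8 7 3 2 6))^(-4) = (0 9 5)(1 7 6 8 2 4 3)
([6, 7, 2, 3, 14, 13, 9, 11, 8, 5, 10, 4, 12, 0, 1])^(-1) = [13, 14, 2, 3, 11, 9, 0, 1, 8, 6, 10, 7, 12, 5, 4]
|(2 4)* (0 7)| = 2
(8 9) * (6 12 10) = (6 12 10)(8 9) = [0, 1, 2, 3, 4, 5, 12, 7, 9, 8, 6, 11, 10]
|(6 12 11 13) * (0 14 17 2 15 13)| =|(0 14 17 2 15 13 6 12 11)| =9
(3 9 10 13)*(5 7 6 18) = [0, 1, 2, 9, 4, 7, 18, 6, 8, 10, 13, 11, 12, 3, 14, 15, 16, 17, 5] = (3 9 10 13)(5 7 6 18)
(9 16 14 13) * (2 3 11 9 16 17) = (2 3 11 9 17)(13 16 14) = [0, 1, 3, 11, 4, 5, 6, 7, 8, 17, 10, 9, 12, 16, 13, 15, 14, 2]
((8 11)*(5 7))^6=(11)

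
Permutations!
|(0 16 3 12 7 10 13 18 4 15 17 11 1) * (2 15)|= |(0 16 3 12 7 10 13 18 4 2 15 17 11 1)|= 14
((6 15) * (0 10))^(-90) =(15)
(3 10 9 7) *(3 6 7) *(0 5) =[5, 1, 2, 10, 4, 0, 7, 6, 8, 3, 9] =(0 5)(3 10 9)(6 7)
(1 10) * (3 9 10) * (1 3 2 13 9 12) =[0, 2, 13, 12, 4, 5, 6, 7, 8, 10, 3, 11, 1, 9] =(1 2 13 9 10 3 12)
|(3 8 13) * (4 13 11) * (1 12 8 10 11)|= |(1 12 8)(3 10 11 4 13)|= 15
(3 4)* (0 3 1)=[3, 0, 2, 4, 1]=(0 3 4 1)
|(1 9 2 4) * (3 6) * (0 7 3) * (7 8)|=|(0 8 7 3 6)(1 9 2 4)|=20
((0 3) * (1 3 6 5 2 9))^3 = (0 2 3 5 1 6 9)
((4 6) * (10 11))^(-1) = ((4 6)(10 11))^(-1) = (4 6)(10 11)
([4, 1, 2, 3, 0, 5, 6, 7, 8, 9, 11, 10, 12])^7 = (12)(0 4)(10 11)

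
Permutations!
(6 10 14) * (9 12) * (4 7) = (4 7)(6 10 14)(9 12) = [0, 1, 2, 3, 7, 5, 10, 4, 8, 12, 14, 11, 9, 13, 6]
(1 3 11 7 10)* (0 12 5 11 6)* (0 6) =(0 12 5 11 7 10 1 3) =[12, 3, 2, 0, 4, 11, 6, 10, 8, 9, 1, 7, 5]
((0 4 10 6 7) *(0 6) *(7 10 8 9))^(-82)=(0 8 7 10 4 9 6)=((0 4 8 9 7 6 10))^(-82)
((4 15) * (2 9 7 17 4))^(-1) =(2 15 4 17 7 9)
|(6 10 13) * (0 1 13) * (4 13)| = |(0 1 4 13 6 10)| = 6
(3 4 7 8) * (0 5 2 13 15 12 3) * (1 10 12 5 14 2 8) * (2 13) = (0 14 13 15 5 8)(1 10 12 3 4 7) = [14, 10, 2, 4, 7, 8, 6, 1, 0, 9, 12, 11, 3, 15, 13, 5]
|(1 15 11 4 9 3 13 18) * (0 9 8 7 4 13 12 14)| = 15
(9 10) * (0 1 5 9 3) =(0 1 5 9 10 3) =[1, 5, 2, 0, 4, 9, 6, 7, 8, 10, 3]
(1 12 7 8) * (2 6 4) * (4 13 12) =(1 4 2 6 13 12 7 8) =[0, 4, 6, 3, 2, 5, 13, 8, 1, 9, 10, 11, 7, 12]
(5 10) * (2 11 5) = (2 11 5 10) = [0, 1, 11, 3, 4, 10, 6, 7, 8, 9, 2, 5]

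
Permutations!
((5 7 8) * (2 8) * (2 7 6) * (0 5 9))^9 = (0 2)(5 8)(6 9)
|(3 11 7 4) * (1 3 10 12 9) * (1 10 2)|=6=|(1 3 11 7 4 2)(9 10 12)|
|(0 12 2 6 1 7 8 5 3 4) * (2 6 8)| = 10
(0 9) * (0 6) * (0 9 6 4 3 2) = [6, 1, 0, 2, 3, 5, 9, 7, 8, 4] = (0 6 9 4 3 2)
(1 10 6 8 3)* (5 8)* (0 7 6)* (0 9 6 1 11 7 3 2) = [3, 10, 0, 11, 4, 8, 5, 1, 2, 6, 9, 7] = (0 3 11 7 1 10 9 6 5 8 2)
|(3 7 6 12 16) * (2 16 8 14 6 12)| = 8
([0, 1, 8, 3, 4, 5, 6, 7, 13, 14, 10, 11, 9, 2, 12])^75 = (14)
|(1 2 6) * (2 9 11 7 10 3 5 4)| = 10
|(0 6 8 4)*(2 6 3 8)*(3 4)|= |(0 4)(2 6)(3 8)|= 2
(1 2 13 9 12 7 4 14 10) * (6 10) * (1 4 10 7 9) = (1 2 13)(4 14 6 7 10)(9 12) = [0, 2, 13, 3, 14, 5, 7, 10, 8, 12, 4, 11, 9, 1, 6]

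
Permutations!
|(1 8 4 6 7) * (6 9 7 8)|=|(1 6 8 4 9 7)|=6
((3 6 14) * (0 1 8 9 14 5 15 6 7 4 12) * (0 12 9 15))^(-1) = (0 5 6 15 8 1)(3 14 9 4 7)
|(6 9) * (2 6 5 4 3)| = |(2 6 9 5 4 3)| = 6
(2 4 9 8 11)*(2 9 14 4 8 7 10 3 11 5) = (2 8 5)(3 11 9 7 10)(4 14) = [0, 1, 8, 11, 14, 2, 6, 10, 5, 7, 3, 9, 12, 13, 4]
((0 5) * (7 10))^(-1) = ((0 5)(7 10))^(-1) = (0 5)(7 10)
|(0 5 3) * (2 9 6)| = 3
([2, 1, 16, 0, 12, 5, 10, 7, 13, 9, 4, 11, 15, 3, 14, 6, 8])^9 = [8, 1, 13, 16, 10, 5, 15, 7, 0, 9, 6, 11, 4, 2, 14, 12, 3]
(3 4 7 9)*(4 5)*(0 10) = [10, 1, 2, 5, 7, 4, 6, 9, 8, 3, 0] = (0 10)(3 5 4 7 9)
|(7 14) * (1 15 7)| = 4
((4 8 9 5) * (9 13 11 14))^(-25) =(4 11 5 13 9 8 14)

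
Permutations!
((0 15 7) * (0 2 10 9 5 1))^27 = (0 2 5 15 10 1 7 9)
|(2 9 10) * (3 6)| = 6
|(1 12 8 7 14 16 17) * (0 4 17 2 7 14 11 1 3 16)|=12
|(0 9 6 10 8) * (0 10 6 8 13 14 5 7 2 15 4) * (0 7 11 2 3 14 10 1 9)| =24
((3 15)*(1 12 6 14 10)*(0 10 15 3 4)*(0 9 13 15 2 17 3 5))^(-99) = (0 10 1 12 6 14 2 17 3 5)(4 9 13 15)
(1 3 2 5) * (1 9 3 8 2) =(1 8 2 5 9 3) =[0, 8, 5, 1, 4, 9, 6, 7, 2, 3]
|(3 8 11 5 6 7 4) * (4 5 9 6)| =8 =|(3 8 11 9 6 7 5 4)|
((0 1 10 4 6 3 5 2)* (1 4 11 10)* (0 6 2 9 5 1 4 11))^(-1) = (0 10 11)(1 3 6 2 4)(5 9)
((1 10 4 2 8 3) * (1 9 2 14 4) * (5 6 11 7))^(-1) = (1 10)(2 9 3 8)(4 14)(5 7 11 6)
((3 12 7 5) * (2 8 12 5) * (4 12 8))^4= (12)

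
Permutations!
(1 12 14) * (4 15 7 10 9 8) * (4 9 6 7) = (1 12 14)(4 15)(6 7 10)(8 9) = [0, 12, 2, 3, 15, 5, 7, 10, 9, 8, 6, 11, 14, 13, 1, 4]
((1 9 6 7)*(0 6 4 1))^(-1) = (0 7 6)(1 4 9) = ((0 6 7)(1 9 4))^(-1)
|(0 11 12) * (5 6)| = |(0 11 12)(5 6)| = 6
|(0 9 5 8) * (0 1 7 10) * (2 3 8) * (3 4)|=10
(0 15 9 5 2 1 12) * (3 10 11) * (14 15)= (0 14 15 9 5 2 1 12)(3 10 11)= [14, 12, 1, 10, 4, 2, 6, 7, 8, 5, 11, 3, 0, 13, 15, 9]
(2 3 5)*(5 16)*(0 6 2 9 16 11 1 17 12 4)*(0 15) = (0 6 2 3 11 1 17 12 4 15)(5 9 16) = [6, 17, 3, 11, 15, 9, 2, 7, 8, 16, 10, 1, 4, 13, 14, 0, 5, 12]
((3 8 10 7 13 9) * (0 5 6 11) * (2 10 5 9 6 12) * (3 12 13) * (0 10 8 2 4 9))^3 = (2 13 10)(3 5 11)(6 7 8)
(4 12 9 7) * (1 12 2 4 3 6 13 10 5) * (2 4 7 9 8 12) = (1 2 7 3 6 13 10 5)(8 12) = [0, 2, 7, 6, 4, 1, 13, 3, 12, 9, 5, 11, 8, 10]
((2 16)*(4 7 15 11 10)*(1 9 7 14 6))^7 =((1 9 7 15 11 10 4 14 6)(2 16))^7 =(1 14 10 15 9 6 4 11 7)(2 16)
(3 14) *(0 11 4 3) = (0 11 4 3 14) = [11, 1, 2, 14, 3, 5, 6, 7, 8, 9, 10, 4, 12, 13, 0]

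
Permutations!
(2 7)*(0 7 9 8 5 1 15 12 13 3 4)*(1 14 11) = (0 7 2 9 8 5 14 11 1 15 12 13 3 4) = [7, 15, 9, 4, 0, 14, 6, 2, 5, 8, 10, 1, 13, 3, 11, 12]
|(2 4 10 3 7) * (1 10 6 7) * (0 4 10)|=8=|(0 4 6 7 2 10 3 1)|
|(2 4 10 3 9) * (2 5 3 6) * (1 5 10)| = 8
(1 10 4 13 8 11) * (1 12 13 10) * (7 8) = [0, 1, 2, 3, 10, 5, 6, 8, 11, 9, 4, 12, 13, 7] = (4 10)(7 8 11 12 13)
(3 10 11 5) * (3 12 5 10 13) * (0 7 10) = (0 7 10 11)(3 13)(5 12) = [7, 1, 2, 13, 4, 12, 6, 10, 8, 9, 11, 0, 5, 3]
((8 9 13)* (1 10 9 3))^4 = ((1 10 9 13 8 3))^4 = (1 8 9)(3 13 10)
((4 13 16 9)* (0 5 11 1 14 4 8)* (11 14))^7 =(0 8 9 16 13 4 14 5)(1 11)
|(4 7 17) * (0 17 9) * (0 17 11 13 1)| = 4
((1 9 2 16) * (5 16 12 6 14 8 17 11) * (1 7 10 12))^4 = ((1 9 2)(5 16 7 10 12 6 14 8 17 11))^4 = (1 9 2)(5 12 17 7 14)(6 11 10 8 16)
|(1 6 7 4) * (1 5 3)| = |(1 6 7 4 5 3)| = 6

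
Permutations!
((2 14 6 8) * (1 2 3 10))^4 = ((1 2 14 6 8 3 10))^4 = (1 8 2 3 14 10 6)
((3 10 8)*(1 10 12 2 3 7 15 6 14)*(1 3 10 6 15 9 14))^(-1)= ((15)(1 6)(2 10 8 7 9 14 3 12))^(-1)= (15)(1 6)(2 12 3 14 9 7 8 10)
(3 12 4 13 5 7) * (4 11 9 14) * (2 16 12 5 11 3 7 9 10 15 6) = (2 16 12 3 5 9 14 4 13 11 10 15 6) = [0, 1, 16, 5, 13, 9, 2, 7, 8, 14, 15, 10, 3, 11, 4, 6, 12]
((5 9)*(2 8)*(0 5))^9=(9)(2 8)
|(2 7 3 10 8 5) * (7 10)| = 4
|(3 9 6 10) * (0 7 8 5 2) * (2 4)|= |(0 7 8 5 4 2)(3 9 6 10)|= 12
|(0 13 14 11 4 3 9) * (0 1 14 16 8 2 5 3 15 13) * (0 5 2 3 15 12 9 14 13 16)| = |(0 5 15 16 8 3 14 11 4 12 9 1 13)| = 13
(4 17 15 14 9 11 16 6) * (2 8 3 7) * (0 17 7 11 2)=[17, 1, 8, 11, 7, 5, 4, 0, 3, 2, 10, 16, 12, 13, 9, 14, 6, 15]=(0 17 15 14 9 2 8 3 11 16 6 4 7)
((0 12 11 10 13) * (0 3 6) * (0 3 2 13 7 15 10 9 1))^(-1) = (0 1 9 11 12)(2 13)(3 6)(7 10 15)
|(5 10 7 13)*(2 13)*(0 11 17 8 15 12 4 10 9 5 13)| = |(0 11 17 8 15 12 4 10 7 2)(5 9)| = 10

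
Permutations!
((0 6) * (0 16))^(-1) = ((0 6 16))^(-1) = (0 16 6)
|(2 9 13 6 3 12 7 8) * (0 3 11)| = 10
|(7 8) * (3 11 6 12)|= |(3 11 6 12)(7 8)|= 4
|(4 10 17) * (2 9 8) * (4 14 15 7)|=6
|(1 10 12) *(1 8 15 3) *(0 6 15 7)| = |(0 6 15 3 1 10 12 8 7)| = 9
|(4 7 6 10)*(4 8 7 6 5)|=6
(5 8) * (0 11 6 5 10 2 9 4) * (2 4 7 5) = [11, 1, 9, 3, 0, 8, 2, 5, 10, 7, 4, 6] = (0 11 6 2 9 7 5 8 10 4)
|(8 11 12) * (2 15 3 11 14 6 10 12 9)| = |(2 15 3 11 9)(6 10 12 8 14)| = 5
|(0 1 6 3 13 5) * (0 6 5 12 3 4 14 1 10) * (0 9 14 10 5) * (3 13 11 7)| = 24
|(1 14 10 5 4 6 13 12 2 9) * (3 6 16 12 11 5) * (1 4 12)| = |(1 14 10 3 6 13 11 5 12 2 9 4 16)| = 13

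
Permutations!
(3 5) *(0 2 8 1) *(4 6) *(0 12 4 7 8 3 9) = (0 2 3 5 9)(1 12 4 6 7 8) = [2, 12, 3, 5, 6, 9, 7, 8, 1, 0, 10, 11, 4]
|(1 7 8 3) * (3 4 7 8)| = 5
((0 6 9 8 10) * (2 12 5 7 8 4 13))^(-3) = (0 7 2 9 10 5 13 6 8 12 4)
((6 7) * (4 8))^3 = (4 8)(6 7)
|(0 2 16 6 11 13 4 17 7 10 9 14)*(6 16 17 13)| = |(0 2 17 7 10 9 14)(4 13)(6 11)| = 14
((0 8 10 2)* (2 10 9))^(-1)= (10)(0 2 9 8)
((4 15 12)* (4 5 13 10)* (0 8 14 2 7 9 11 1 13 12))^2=((0 8 14 2 7 9 11 1 13 10 4 15)(5 12))^2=(0 14 7 11 13 4)(1 10 15 8 2 9)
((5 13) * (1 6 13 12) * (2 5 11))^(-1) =(1 12 5 2 11 13 6)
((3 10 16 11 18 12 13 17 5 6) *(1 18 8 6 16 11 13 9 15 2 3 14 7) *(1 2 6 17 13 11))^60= (1 6 10 15 3 9 2 12 7 18 14)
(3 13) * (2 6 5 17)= (2 6 5 17)(3 13)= [0, 1, 6, 13, 4, 17, 5, 7, 8, 9, 10, 11, 12, 3, 14, 15, 16, 2]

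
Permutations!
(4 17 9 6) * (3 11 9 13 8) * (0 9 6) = (0 9)(3 11 6 4 17 13 8) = [9, 1, 2, 11, 17, 5, 4, 7, 3, 0, 10, 6, 12, 8, 14, 15, 16, 13]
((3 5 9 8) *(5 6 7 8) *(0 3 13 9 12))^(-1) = ((0 3 6 7 8 13 9 5 12))^(-1) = (0 12 5 9 13 8 7 6 3)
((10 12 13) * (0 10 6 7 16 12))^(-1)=((0 10)(6 7 16 12 13))^(-1)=(0 10)(6 13 12 16 7)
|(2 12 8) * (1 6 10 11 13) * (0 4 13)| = 21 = |(0 4 13 1 6 10 11)(2 12 8)|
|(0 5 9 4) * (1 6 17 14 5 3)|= 9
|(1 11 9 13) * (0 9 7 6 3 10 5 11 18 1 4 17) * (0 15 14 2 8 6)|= |(0 9 13 4 17 15 14 2 8 6 3 10 5 11 7)(1 18)|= 30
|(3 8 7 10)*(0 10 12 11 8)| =12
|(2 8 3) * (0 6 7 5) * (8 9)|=4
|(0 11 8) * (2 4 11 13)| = 6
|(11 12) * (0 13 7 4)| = 4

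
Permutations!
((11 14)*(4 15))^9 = (4 15)(11 14)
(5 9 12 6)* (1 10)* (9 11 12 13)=[0, 10, 2, 3, 4, 11, 5, 7, 8, 13, 1, 12, 6, 9]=(1 10)(5 11 12 6)(9 13)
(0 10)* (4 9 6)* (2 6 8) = (0 10)(2 6 4 9 8) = [10, 1, 6, 3, 9, 5, 4, 7, 2, 8, 0]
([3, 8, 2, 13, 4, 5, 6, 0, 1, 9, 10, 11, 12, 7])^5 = [3, 8, 2, 13, 4, 5, 6, 0, 1, 9, 10, 11, 12, 7]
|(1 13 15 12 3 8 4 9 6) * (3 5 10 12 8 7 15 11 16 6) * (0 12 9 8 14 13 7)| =|(0 12 5 10 9 3)(1 7 15 14 13 11 16 6)(4 8)| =24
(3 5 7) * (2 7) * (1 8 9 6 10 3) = (1 8 9 6 10 3 5 2 7) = [0, 8, 7, 5, 4, 2, 10, 1, 9, 6, 3]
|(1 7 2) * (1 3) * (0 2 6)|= 6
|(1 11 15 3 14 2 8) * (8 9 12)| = 9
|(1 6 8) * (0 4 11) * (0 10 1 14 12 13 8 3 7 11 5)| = |(0 4 5)(1 6 3 7 11 10)(8 14 12 13)| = 12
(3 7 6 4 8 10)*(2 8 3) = [0, 1, 8, 7, 3, 5, 4, 6, 10, 9, 2] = (2 8 10)(3 7 6 4)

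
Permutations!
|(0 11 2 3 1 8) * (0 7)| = 7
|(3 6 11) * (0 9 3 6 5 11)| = |(0 9 3 5 11 6)| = 6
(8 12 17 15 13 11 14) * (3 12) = (3 12 17 15 13 11 14 8) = [0, 1, 2, 12, 4, 5, 6, 7, 3, 9, 10, 14, 17, 11, 8, 13, 16, 15]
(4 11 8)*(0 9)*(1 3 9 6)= [6, 3, 2, 9, 11, 5, 1, 7, 4, 0, 10, 8]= (0 6 1 3 9)(4 11 8)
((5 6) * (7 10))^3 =(5 6)(7 10)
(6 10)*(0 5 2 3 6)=(0 5 2 3 6 10)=[5, 1, 3, 6, 4, 2, 10, 7, 8, 9, 0]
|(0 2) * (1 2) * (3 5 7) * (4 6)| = 6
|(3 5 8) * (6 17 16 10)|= |(3 5 8)(6 17 16 10)|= 12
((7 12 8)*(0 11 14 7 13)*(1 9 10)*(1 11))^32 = (0 9 11 7 8)(1 10 14 12 13)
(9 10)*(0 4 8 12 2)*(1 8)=(0 4 1 8 12 2)(9 10)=[4, 8, 0, 3, 1, 5, 6, 7, 12, 10, 9, 11, 2]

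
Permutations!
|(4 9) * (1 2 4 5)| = 5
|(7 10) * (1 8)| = 2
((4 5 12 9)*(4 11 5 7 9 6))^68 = (4 12 11 7 6 5 9)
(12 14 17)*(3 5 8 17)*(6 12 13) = (3 5 8 17 13 6 12 14) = [0, 1, 2, 5, 4, 8, 12, 7, 17, 9, 10, 11, 14, 6, 3, 15, 16, 13]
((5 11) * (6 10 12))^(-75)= ((5 11)(6 10 12))^(-75)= (12)(5 11)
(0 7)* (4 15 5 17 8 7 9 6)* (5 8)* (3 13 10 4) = [9, 1, 2, 13, 15, 17, 3, 0, 7, 6, 4, 11, 12, 10, 14, 8, 16, 5] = (0 9 6 3 13 10 4 15 8 7)(5 17)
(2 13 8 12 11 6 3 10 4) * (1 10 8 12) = (1 10 4 2 13 12 11 6 3 8) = [0, 10, 13, 8, 2, 5, 3, 7, 1, 9, 4, 6, 11, 12]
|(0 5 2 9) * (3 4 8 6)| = 4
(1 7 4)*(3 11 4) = [0, 7, 2, 11, 1, 5, 6, 3, 8, 9, 10, 4] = (1 7 3 11 4)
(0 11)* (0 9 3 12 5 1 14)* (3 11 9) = (0 9 11 3 12 5 1 14) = [9, 14, 2, 12, 4, 1, 6, 7, 8, 11, 10, 3, 5, 13, 0]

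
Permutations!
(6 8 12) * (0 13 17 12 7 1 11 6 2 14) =(0 13 17 12 2 14)(1 11 6 8 7) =[13, 11, 14, 3, 4, 5, 8, 1, 7, 9, 10, 6, 2, 17, 0, 15, 16, 12]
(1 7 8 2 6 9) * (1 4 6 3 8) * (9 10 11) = (1 7)(2 3 8)(4 6 10 11 9) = [0, 7, 3, 8, 6, 5, 10, 1, 2, 4, 11, 9]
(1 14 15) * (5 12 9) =(1 14 15)(5 12 9) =[0, 14, 2, 3, 4, 12, 6, 7, 8, 5, 10, 11, 9, 13, 15, 1]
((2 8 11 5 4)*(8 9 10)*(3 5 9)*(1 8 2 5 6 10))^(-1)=((1 8 11 9)(2 3 6 10)(4 5))^(-1)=(1 9 11 8)(2 10 6 3)(4 5)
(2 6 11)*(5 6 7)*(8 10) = (2 7 5 6 11)(8 10) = [0, 1, 7, 3, 4, 6, 11, 5, 10, 9, 8, 2]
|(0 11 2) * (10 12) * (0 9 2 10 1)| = |(0 11 10 12 1)(2 9)| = 10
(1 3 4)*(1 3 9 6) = [0, 9, 2, 4, 3, 5, 1, 7, 8, 6] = (1 9 6)(3 4)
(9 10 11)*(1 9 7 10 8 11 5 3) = (1 9 8 11 7 10 5 3) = [0, 9, 2, 1, 4, 3, 6, 10, 11, 8, 5, 7]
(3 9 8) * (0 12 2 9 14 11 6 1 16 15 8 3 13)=(0 12 2 9 3 14 11 6 1 16 15 8 13)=[12, 16, 9, 14, 4, 5, 1, 7, 13, 3, 10, 6, 2, 0, 11, 8, 15]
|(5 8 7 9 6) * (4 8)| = |(4 8 7 9 6 5)| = 6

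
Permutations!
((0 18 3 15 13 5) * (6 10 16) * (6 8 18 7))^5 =((0 7 6 10 16 8 18 3 15 13 5))^5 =(0 8 5 16 13 10 15 6 3 7 18)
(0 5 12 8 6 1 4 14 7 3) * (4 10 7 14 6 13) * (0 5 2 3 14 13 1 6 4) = (0 2 3 5 12 8 1 10 7 14 13) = [2, 10, 3, 5, 4, 12, 6, 14, 1, 9, 7, 11, 8, 0, 13]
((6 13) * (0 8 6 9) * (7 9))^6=((0 8 6 13 7 9))^6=(13)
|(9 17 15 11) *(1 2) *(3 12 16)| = |(1 2)(3 12 16)(9 17 15 11)| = 12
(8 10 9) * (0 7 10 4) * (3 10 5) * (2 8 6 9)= (0 7 5 3 10 2 8 4)(6 9)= [7, 1, 8, 10, 0, 3, 9, 5, 4, 6, 2]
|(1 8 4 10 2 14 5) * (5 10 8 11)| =6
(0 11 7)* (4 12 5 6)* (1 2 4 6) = (0 11 7)(1 2 4 12 5) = [11, 2, 4, 3, 12, 1, 6, 0, 8, 9, 10, 7, 5]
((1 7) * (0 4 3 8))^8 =(8)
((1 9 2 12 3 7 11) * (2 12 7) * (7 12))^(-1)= (1 11 7 9)(2 3 12)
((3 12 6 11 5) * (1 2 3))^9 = (1 3 6 5 2 12 11)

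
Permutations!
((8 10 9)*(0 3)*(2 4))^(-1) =(0 3)(2 4)(8 9 10)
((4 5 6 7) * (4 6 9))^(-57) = ((4 5 9)(6 7))^(-57) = (9)(6 7)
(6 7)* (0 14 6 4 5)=(0 14 6 7 4 5)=[14, 1, 2, 3, 5, 0, 7, 4, 8, 9, 10, 11, 12, 13, 6]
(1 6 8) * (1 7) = (1 6 8 7) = [0, 6, 2, 3, 4, 5, 8, 1, 7]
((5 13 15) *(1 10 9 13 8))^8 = ((1 10 9 13 15 5 8))^8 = (1 10 9 13 15 5 8)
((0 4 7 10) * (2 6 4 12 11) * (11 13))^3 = ((0 12 13 11 2 6 4 7 10))^3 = (0 11 4)(2 7 12)(6 10 13)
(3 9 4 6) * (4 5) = [0, 1, 2, 9, 6, 4, 3, 7, 8, 5] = (3 9 5 4 6)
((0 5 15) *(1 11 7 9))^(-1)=(0 15 5)(1 9 7 11)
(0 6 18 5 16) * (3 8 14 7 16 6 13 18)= (0 13 18 5 6 3 8 14 7 16)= [13, 1, 2, 8, 4, 6, 3, 16, 14, 9, 10, 11, 12, 18, 7, 15, 0, 17, 5]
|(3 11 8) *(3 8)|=2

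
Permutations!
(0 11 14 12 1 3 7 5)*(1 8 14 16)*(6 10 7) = [11, 3, 2, 6, 4, 0, 10, 5, 14, 9, 7, 16, 8, 13, 12, 15, 1] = (0 11 16 1 3 6 10 7 5)(8 14 12)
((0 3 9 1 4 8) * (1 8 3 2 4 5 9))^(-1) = ((0 2 4 3 1 5 9 8))^(-1) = (0 8 9 5 1 3 4 2)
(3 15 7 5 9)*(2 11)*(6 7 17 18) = [0, 1, 11, 15, 4, 9, 7, 5, 8, 3, 10, 2, 12, 13, 14, 17, 16, 18, 6] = (2 11)(3 15 17 18 6 7 5 9)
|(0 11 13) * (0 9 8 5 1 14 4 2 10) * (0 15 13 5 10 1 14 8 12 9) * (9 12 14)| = 12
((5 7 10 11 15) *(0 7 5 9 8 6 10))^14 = (6 11 9)(8 10 15)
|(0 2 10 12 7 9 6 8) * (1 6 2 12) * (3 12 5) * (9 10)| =18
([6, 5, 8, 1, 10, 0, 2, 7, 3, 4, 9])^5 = (0 1 8 6 5 3 2)(4 9 10)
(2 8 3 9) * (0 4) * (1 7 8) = (0 4)(1 7 8 3 9 2) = [4, 7, 1, 9, 0, 5, 6, 8, 3, 2]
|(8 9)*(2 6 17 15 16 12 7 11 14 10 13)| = |(2 6 17 15 16 12 7 11 14 10 13)(8 9)| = 22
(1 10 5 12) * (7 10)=[0, 7, 2, 3, 4, 12, 6, 10, 8, 9, 5, 11, 1]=(1 7 10 5 12)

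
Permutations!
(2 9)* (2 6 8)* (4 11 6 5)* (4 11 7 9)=[0, 1, 4, 3, 7, 11, 8, 9, 2, 5, 10, 6]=(2 4 7 9 5 11 6 8)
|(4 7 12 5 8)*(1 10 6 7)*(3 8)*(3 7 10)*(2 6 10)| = 12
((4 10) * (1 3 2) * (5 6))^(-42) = (10)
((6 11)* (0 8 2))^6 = (11)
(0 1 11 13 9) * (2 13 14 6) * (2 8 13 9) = [1, 11, 9, 3, 4, 5, 8, 7, 13, 0, 10, 14, 12, 2, 6] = (0 1 11 14 6 8 13 2 9)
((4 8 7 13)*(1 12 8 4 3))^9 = (1 7)(3 8)(12 13)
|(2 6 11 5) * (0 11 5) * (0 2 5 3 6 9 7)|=10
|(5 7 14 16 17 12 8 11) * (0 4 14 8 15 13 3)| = |(0 4 14 16 17 12 15 13 3)(5 7 8 11)| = 36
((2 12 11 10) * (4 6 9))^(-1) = ((2 12 11 10)(4 6 9))^(-1) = (2 10 11 12)(4 9 6)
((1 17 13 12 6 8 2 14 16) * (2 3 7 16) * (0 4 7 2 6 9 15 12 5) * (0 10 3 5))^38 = (0 16 13 7 17 4 1)(2 8 3 6 10 14 5)(9 12 15) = ((0 4 7 16 1 17 13)(2 14 6 8 5 10 3)(9 15 12))^38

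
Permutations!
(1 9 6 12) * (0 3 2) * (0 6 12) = (0 3 2 6)(1 9 12) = [3, 9, 6, 2, 4, 5, 0, 7, 8, 12, 10, 11, 1]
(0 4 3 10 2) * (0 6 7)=(0 4 3 10 2 6 7)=[4, 1, 6, 10, 3, 5, 7, 0, 8, 9, 2]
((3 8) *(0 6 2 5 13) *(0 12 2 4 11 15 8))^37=(0 4 15 3 6 11 8)(2 5 13 12)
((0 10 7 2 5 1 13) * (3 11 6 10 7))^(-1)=((0 7 2 5 1 13)(3 11 6 10))^(-1)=(0 13 1 5 2 7)(3 10 6 11)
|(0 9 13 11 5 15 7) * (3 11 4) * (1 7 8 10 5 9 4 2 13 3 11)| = 28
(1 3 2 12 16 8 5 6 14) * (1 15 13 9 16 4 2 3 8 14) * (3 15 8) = [0, 3, 12, 15, 2, 6, 1, 7, 5, 16, 10, 11, 4, 9, 8, 13, 14] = (1 3 15 13 9 16 14 8 5 6)(2 12 4)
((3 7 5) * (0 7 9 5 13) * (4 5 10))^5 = (0 13 7)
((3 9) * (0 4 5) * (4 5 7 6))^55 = (0 5)(3 9)(4 7 6)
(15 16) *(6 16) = [0, 1, 2, 3, 4, 5, 16, 7, 8, 9, 10, 11, 12, 13, 14, 6, 15] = (6 16 15)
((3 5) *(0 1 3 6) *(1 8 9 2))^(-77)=(0 2 5 8 1 6 9 3)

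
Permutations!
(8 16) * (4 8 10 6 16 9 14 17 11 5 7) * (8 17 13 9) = (4 17 11 5 7)(6 16 10)(9 14 13) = [0, 1, 2, 3, 17, 7, 16, 4, 8, 14, 6, 5, 12, 9, 13, 15, 10, 11]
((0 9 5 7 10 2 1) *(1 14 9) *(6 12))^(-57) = ((0 1)(2 14 9 5 7 10)(6 12))^(-57) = (0 1)(2 5)(6 12)(7 14)(9 10)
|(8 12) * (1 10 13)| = |(1 10 13)(8 12)| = 6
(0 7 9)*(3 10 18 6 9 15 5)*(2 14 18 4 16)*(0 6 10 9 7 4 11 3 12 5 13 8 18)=[4, 1, 14, 9, 16, 12, 7, 15, 18, 6, 11, 3, 5, 8, 0, 13, 2, 17, 10]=(0 4 16 2 14)(3 9 6 7 15 13 8 18 10 11)(5 12)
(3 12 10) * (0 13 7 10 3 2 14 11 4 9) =(0 13 7 10 2 14 11 4 9)(3 12) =[13, 1, 14, 12, 9, 5, 6, 10, 8, 0, 2, 4, 3, 7, 11]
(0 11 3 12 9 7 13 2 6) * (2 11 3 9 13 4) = (0 3 12 13 11 9 7 4 2 6) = [3, 1, 6, 12, 2, 5, 0, 4, 8, 7, 10, 9, 13, 11]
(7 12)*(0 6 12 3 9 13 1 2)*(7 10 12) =(0 6 7 3 9 13 1 2)(10 12) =[6, 2, 0, 9, 4, 5, 7, 3, 8, 13, 12, 11, 10, 1]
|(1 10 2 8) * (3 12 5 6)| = |(1 10 2 8)(3 12 5 6)| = 4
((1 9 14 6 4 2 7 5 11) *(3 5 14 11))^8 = (1 11 9)(2 6 7 4 14) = ((1 9 11)(2 7 14 6 4)(3 5))^8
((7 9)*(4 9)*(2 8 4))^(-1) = (2 7 9 4 8)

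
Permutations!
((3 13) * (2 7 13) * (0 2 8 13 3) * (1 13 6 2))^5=((0 1 13)(2 7 3 8 6))^5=(0 13 1)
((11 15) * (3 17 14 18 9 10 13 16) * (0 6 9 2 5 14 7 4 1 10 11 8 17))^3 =(0 11 17 1 16 6 15 7 10 3 9 8 4 13)(2 18 14 5)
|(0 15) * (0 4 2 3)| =5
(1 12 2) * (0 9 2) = (0 9 2 1 12) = [9, 12, 1, 3, 4, 5, 6, 7, 8, 2, 10, 11, 0]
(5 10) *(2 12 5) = (2 12 5 10) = [0, 1, 12, 3, 4, 10, 6, 7, 8, 9, 2, 11, 5]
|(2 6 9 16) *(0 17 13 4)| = |(0 17 13 4)(2 6 9 16)| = 4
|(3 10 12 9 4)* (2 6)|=10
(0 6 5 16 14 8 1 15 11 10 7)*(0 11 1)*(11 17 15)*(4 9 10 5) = (0 6 4 9 10 7 17 15 1 11 5 16 14 8) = [6, 11, 2, 3, 9, 16, 4, 17, 0, 10, 7, 5, 12, 13, 8, 1, 14, 15]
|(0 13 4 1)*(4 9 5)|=6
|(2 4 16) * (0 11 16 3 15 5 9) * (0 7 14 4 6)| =35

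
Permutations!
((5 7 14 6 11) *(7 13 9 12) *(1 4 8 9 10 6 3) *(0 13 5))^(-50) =(1 14 12 8)(3 7 9 4)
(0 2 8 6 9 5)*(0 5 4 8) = (0 2)(4 8 6 9) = [2, 1, 0, 3, 8, 5, 9, 7, 6, 4]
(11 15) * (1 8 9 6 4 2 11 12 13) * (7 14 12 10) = [0, 8, 11, 3, 2, 5, 4, 14, 9, 6, 7, 15, 13, 1, 12, 10] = (1 8 9 6 4 2 11 15 10 7 14 12 13)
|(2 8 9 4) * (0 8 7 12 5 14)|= |(0 8 9 4 2 7 12 5 14)|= 9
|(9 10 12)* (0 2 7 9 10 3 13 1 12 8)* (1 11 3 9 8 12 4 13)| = 20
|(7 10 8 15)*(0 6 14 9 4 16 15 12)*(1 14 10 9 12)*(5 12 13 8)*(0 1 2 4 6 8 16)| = 44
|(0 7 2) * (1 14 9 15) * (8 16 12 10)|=12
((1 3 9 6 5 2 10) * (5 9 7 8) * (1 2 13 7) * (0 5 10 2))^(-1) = ((0 5 13 7 8 10)(1 3)(6 9))^(-1) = (0 10 8 7 13 5)(1 3)(6 9)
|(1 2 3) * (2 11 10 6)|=6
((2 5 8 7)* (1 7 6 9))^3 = ((1 7 2 5 8 6 9))^3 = (1 5 9 2 6 7 8)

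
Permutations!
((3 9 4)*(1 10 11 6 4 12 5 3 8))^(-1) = ((1 10 11 6 4 8)(3 9 12 5))^(-1) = (1 8 4 6 11 10)(3 5 12 9)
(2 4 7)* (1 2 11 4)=(1 2)(4 7 11)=[0, 2, 1, 3, 7, 5, 6, 11, 8, 9, 10, 4]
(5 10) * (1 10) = (1 10 5) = [0, 10, 2, 3, 4, 1, 6, 7, 8, 9, 5]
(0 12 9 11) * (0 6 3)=(0 12 9 11 6 3)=[12, 1, 2, 0, 4, 5, 3, 7, 8, 11, 10, 6, 9]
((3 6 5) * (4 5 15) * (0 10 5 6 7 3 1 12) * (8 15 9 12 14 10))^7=(15)(1 5 10 14)(3 7)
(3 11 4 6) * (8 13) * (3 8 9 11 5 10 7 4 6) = [0, 1, 2, 5, 3, 10, 8, 4, 13, 11, 7, 6, 12, 9] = (3 5 10 7 4)(6 8 13 9 11)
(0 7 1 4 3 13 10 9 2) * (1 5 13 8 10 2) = [7, 4, 0, 8, 3, 13, 6, 5, 10, 1, 9, 11, 12, 2] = (0 7 5 13 2)(1 4 3 8 10 9)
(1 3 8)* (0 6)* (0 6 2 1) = (0 2 1 3 8) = [2, 3, 1, 8, 4, 5, 6, 7, 0]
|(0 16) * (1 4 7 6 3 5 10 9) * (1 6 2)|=20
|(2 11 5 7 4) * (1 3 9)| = 15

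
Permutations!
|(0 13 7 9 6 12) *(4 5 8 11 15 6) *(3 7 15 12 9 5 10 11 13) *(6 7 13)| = |(0 3 13 15 7 5 8 6 9 4 10 11 12)| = 13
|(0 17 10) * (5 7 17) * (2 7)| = 6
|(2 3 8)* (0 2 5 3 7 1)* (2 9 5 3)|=|(0 9 5 2 7 1)(3 8)|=6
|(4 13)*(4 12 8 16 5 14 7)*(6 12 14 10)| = |(4 13 14 7)(5 10 6 12 8 16)| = 12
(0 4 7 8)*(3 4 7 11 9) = (0 7 8)(3 4 11 9) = [7, 1, 2, 4, 11, 5, 6, 8, 0, 3, 10, 9]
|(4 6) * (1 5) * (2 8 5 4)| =|(1 4 6 2 8 5)| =6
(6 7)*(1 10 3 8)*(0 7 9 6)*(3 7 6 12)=[6, 10, 2, 8, 4, 5, 9, 0, 1, 12, 7, 11, 3]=(0 6 9 12 3 8 1 10 7)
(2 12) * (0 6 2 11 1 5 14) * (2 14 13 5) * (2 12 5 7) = [6, 12, 5, 3, 4, 13, 14, 2, 8, 9, 10, 1, 11, 7, 0] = (0 6 14)(1 12 11)(2 5 13 7)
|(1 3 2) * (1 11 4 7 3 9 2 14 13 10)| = |(1 9 2 11 4 7 3 14 13 10)| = 10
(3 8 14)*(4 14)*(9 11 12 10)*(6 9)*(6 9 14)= [0, 1, 2, 8, 6, 5, 14, 7, 4, 11, 9, 12, 10, 13, 3]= (3 8 4 6 14)(9 11 12 10)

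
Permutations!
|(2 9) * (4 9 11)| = |(2 11 4 9)| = 4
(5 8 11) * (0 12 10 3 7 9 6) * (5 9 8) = (0 12 10 3 7 8 11 9 6) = [12, 1, 2, 7, 4, 5, 0, 8, 11, 6, 3, 9, 10]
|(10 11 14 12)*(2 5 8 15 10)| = 8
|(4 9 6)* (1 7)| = 6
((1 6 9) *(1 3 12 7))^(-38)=((1 6 9 3 12 7))^(-38)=(1 12 9)(3 6 7)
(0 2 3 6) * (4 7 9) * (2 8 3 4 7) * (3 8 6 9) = (0 6)(2 4)(3 9 7) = [6, 1, 4, 9, 2, 5, 0, 3, 8, 7]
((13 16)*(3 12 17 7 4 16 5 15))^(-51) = (3 7 13)(4 5 12)(15 17 16)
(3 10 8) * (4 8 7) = (3 10 7 4 8) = [0, 1, 2, 10, 8, 5, 6, 4, 3, 9, 7]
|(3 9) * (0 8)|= |(0 8)(3 9)|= 2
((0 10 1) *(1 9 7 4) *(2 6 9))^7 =(0 1 4 7 9 6 2 10)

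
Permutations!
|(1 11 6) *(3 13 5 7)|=12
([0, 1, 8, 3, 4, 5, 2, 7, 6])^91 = (2 8 6)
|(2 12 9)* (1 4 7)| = |(1 4 7)(2 12 9)| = 3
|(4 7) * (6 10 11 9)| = |(4 7)(6 10 11 9)| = 4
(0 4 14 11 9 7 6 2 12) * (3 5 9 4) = (0 3 5 9 7 6 2 12)(4 14 11) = [3, 1, 12, 5, 14, 9, 2, 6, 8, 7, 10, 4, 0, 13, 11]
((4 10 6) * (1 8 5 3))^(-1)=(1 3 5 8)(4 6 10)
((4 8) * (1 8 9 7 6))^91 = (1 8 4 9 7 6)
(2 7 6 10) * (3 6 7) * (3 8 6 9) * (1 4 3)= (1 4 3 9)(2 8 6 10)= [0, 4, 8, 9, 3, 5, 10, 7, 6, 1, 2]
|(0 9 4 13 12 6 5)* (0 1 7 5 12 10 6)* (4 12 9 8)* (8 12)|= 6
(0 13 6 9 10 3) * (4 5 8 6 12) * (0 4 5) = (0 13 12 5 8 6 9 10 3 4) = [13, 1, 2, 4, 0, 8, 9, 7, 6, 10, 3, 11, 5, 12]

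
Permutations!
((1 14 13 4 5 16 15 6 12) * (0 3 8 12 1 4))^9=((0 3 8 12 4 5 16 15 6 1 14 13))^9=(0 1 16 12)(3 14 15 4)(5 8 13 6)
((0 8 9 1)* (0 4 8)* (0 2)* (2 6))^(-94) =(0 2 6)(1 8)(4 9)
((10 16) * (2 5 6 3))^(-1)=(2 3 6 5)(10 16)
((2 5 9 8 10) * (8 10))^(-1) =(2 10 9 5)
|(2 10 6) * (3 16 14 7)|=|(2 10 6)(3 16 14 7)|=12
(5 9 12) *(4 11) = (4 11)(5 9 12) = [0, 1, 2, 3, 11, 9, 6, 7, 8, 12, 10, 4, 5]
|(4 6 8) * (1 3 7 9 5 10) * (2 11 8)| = |(1 3 7 9 5 10)(2 11 8 4 6)| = 30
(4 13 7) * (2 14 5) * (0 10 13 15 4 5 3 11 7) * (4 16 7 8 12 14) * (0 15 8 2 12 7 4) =(0 10 13 15 16 4 8 7 5 12 14 3 11 2) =[10, 1, 0, 11, 8, 12, 6, 5, 7, 9, 13, 2, 14, 15, 3, 16, 4]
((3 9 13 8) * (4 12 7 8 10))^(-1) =(3 8 7 12 4 10 13 9)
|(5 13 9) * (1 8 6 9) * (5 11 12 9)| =|(1 8 6 5 13)(9 11 12)| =15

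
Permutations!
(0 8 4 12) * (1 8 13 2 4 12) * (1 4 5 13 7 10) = (0 7 10 1 8 12)(2 5 13) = [7, 8, 5, 3, 4, 13, 6, 10, 12, 9, 1, 11, 0, 2]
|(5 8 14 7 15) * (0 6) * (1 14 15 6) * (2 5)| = |(0 1 14 7 6)(2 5 8 15)| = 20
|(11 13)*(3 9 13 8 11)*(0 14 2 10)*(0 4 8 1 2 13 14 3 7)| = |(0 3 9 14 13 7)(1 2 10 4 8 11)| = 6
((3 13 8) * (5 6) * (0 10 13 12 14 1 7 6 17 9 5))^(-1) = (0 6 7 1 14 12 3 8 13 10)(5 9 17)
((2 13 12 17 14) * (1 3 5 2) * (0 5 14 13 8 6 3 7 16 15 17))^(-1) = ((0 5 2 8 6 3 14 1 7 16 15 17 13 12))^(-1) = (0 12 13 17 15 16 7 1 14 3 6 8 2 5)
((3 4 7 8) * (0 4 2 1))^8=(0 4 7 8 3 2 1)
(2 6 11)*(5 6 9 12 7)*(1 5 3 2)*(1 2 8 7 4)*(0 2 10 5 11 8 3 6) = (0 2 9 12 4 1 11 10 5)(6 8 7) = [2, 11, 9, 3, 1, 0, 8, 6, 7, 12, 5, 10, 4]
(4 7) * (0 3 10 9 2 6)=[3, 1, 6, 10, 7, 5, 0, 4, 8, 2, 9]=(0 3 10 9 2 6)(4 7)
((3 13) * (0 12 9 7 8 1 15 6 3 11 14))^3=((0 12 9 7 8 1 15 6 3 13 11 14))^3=(0 7 15 13)(1 3 14 9)(6 11 12 8)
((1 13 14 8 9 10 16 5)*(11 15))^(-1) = (1 5 16 10 9 8 14 13)(11 15)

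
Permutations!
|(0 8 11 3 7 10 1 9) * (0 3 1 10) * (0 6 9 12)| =20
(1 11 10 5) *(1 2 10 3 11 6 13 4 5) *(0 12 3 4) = (0 12 3 11 4 5 2 10 1 6 13) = [12, 6, 10, 11, 5, 2, 13, 7, 8, 9, 1, 4, 3, 0]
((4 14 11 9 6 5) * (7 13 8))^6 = (14)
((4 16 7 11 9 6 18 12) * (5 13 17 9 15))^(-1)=((4 16 7 11 15 5 13 17 9 6 18 12))^(-1)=(4 12 18 6 9 17 13 5 15 11 7 16)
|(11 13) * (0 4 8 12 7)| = 10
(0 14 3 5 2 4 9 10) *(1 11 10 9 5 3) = [14, 11, 4, 3, 5, 2, 6, 7, 8, 9, 0, 10, 12, 13, 1] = (0 14 1 11 10)(2 4 5)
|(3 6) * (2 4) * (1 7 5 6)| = 10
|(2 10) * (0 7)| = |(0 7)(2 10)| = 2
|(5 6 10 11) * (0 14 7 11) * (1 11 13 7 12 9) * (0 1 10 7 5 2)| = |(0 14 12 9 10 1 11 2)(5 6 7 13)| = 8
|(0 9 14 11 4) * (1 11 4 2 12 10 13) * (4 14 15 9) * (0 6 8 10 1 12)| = 10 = |(0 4 6 8 10 13 12 1 11 2)(9 15)|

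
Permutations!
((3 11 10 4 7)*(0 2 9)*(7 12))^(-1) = (0 9 2)(3 7 12 4 10 11) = ((0 2 9)(3 11 10 4 12 7))^(-1)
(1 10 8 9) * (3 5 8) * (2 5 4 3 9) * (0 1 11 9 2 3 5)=(0 1 10 2)(3 4 5 8)(9 11)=[1, 10, 0, 4, 5, 8, 6, 7, 3, 11, 2, 9]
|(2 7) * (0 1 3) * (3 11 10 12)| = 6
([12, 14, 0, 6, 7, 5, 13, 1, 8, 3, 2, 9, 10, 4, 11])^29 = [12, 11, 0, 13, 1, 5, 4, 14, 8, 6, 2, 3, 10, 7, 9]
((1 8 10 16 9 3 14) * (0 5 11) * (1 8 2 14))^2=((0 5 11)(1 2 14 8 10 16 9 3))^2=(0 11 5)(1 14 10 9)(2 8 16 3)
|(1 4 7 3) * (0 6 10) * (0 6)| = |(1 4 7 3)(6 10)| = 4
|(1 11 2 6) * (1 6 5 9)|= 5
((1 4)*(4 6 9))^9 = (1 6 9 4)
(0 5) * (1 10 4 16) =(0 5)(1 10 4 16) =[5, 10, 2, 3, 16, 0, 6, 7, 8, 9, 4, 11, 12, 13, 14, 15, 1]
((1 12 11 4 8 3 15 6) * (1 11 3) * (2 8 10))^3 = ((1 12 3 15 6 11 4 10 2 8))^3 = (1 15 4 8 3 11 2 12 6 10)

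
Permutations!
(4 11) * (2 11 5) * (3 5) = [0, 1, 11, 5, 3, 2, 6, 7, 8, 9, 10, 4] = (2 11 4 3 5)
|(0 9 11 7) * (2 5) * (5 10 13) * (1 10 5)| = 12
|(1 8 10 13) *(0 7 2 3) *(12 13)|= 20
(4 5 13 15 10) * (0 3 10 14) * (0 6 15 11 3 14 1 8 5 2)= (0 14 6 15 1 8 5 13 11 3 10 4 2)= [14, 8, 0, 10, 2, 13, 15, 7, 5, 9, 4, 3, 12, 11, 6, 1]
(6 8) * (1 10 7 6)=(1 10 7 6 8)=[0, 10, 2, 3, 4, 5, 8, 6, 1, 9, 7]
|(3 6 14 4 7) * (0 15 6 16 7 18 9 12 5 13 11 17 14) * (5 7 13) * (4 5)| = 12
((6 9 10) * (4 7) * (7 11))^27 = ((4 11 7)(6 9 10))^27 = (11)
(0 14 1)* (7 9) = (0 14 1)(7 9) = [14, 0, 2, 3, 4, 5, 6, 9, 8, 7, 10, 11, 12, 13, 1]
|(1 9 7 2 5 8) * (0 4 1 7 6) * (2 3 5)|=20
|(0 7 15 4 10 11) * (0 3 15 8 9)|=20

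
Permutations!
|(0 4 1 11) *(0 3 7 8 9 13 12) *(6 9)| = |(0 4 1 11 3 7 8 6 9 13 12)| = 11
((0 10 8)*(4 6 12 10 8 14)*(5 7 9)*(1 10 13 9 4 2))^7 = ((0 8)(1 10 14 2)(4 6 12 13 9 5 7))^7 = (0 8)(1 2 14 10)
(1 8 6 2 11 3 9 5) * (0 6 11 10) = (0 6 2 10)(1 8 11 3 9 5) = [6, 8, 10, 9, 4, 1, 2, 7, 11, 5, 0, 3]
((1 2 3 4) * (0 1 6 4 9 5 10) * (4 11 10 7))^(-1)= ((0 1 2 3 9 5 7 4 6 11 10))^(-1)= (0 10 11 6 4 7 5 9 3 2 1)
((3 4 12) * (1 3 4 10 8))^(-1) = ((1 3 10 8)(4 12))^(-1) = (1 8 10 3)(4 12)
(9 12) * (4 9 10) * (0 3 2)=[3, 1, 0, 2, 9, 5, 6, 7, 8, 12, 4, 11, 10]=(0 3 2)(4 9 12 10)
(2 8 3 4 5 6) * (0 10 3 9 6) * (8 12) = (0 10 3 4 5)(2 12 8 9 6) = [10, 1, 12, 4, 5, 0, 2, 7, 9, 6, 3, 11, 8]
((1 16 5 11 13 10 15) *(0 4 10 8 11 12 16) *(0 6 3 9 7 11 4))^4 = (1 7 4 6 11 10 3 13 15 9 8)(5 12 16)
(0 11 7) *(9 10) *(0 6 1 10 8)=[11, 10, 2, 3, 4, 5, 1, 6, 0, 8, 9, 7]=(0 11 7 6 1 10 9 8)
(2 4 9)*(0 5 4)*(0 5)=(2 5 4 9)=[0, 1, 5, 3, 9, 4, 6, 7, 8, 2]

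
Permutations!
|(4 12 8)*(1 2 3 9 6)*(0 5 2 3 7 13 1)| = 9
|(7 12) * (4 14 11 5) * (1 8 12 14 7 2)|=20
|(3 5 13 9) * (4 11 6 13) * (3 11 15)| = |(3 5 4 15)(6 13 9 11)| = 4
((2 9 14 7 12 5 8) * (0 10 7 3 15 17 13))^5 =(0 8 15 7 9 13 5 3 10 2 17 12 14) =((0 10 7 12 5 8 2 9 14 3 15 17 13))^5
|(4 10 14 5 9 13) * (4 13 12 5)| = |(4 10 14)(5 9 12)| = 3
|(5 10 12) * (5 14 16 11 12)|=|(5 10)(11 12 14 16)|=4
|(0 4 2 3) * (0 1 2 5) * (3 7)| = 12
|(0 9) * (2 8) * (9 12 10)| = 4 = |(0 12 10 9)(2 8)|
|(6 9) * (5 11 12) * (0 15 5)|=10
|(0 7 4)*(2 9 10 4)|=6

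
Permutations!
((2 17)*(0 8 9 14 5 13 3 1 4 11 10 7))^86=((0 8 9 14 5 13 3 1 4 11 10 7)(2 17))^86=(17)(0 9 5 3 4 10)(1 11 7 8 14 13)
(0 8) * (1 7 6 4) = [8, 7, 2, 3, 1, 5, 4, 6, 0] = (0 8)(1 7 6 4)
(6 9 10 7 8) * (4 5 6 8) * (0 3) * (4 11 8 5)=(0 3)(5 6 9 10 7 11 8)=[3, 1, 2, 0, 4, 6, 9, 11, 5, 10, 7, 8]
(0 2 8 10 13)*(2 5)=(0 5 2 8 10 13)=[5, 1, 8, 3, 4, 2, 6, 7, 10, 9, 13, 11, 12, 0]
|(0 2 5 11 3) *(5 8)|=6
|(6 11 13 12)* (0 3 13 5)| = |(0 3 13 12 6 11 5)| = 7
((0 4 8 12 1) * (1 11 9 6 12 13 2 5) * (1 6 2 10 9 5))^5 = ((0 4 8 13 10 9 2 1)(5 6 12 11))^5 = (0 9 8 1 10 4 2 13)(5 6 12 11)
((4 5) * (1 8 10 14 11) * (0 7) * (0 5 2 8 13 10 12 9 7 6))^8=((0 6)(1 13 10 14 11)(2 8 12 9 7 5 4))^8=(1 14 13 11 10)(2 8 12 9 7 5 4)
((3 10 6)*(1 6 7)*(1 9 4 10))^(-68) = (10)(1 6 3)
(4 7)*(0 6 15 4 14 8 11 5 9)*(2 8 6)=[2, 1, 8, 3, 7, 9, 15, 14, 11, 0, 10, 5, 12, 13, 6, 4]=(0 2 8 11 5 9)(4 7 14 6 15)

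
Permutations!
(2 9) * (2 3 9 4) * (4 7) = [0, 1, 7, 9, 2, 5, 6, 4, 8, 3] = (2 7 4)(3 9)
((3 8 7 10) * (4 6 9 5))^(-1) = (3 10 7 8)(4 5 9 6)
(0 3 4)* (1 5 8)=[3, 5, 2, 4, 0, 8, 6, 7, 1]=(0 3 4)(1 5 8)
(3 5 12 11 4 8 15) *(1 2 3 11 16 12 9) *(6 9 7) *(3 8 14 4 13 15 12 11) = (1 2 8 12 16 11 13 15 3 5 7 6 9)(4 14) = [0, 2, 8, 5, 14, 7, 9, 6, 12, 1, 10, 13, 16, 15, 4, 3, 11]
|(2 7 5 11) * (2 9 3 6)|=|(2 7 5 11 9 3 6)|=7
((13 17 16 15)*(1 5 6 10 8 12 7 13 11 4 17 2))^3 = (1 10 7)(2 6 12)(4 15 17 11 16)(5 8 13)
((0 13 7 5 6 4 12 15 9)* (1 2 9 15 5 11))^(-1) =((15)(0 13 7 11 1 2 9)(4 12 5 6))^(-1) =(15)(0 9 2 1 11 7 13)(4 6 5 12)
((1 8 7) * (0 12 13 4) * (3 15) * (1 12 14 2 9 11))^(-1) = (0 4 13 12 7 8 1 11 9 2 14)(3 15)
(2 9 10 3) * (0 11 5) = (0 11 5)(2 9 10 3) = [11, 1, 9, 2, 4, 0, 6, 7, 8, 10, 3, 5]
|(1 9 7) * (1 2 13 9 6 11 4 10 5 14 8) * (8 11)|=60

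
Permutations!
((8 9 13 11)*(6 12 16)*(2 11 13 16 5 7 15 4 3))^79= (2 5 8 15 16 3 12 11 7 9 4 6)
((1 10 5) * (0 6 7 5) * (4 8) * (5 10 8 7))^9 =((0 6 5 1 8 4 7 10))^9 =(0 6 5 1 8 4 7 10)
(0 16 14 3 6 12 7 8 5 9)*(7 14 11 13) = (0 16 11 13 7 8 5 9)(3 6 12 14) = [16, 1, 2, 6, 4, 9, 12, 8, 5, 0, 10, 13, 14, 7, 3, 15, 11]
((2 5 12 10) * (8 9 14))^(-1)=(2 10 12 5)(8 14 9)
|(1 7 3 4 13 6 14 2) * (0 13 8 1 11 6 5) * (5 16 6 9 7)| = 14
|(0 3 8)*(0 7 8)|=|(0 3)(7 8)|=2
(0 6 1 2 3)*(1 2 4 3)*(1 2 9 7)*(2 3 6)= [2, 4, 3, 0, 6, 5, 9, 1, 8, 7]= (0 2 3)(1 4 6 9 7)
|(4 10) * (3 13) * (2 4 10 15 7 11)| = |(2 4 15 7 11)(3 13)| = 10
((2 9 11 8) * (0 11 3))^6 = ((0 11 8 2 9 3))^6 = (11)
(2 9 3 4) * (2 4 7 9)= (3 7 9)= [0, 1, 2, 7, 4, 5, 6, 9, 8, 3]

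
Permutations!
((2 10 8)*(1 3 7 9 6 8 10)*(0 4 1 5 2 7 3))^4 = ((10)(0 4 1)(2 5)(6 8 7 9))^4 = (10)(0 4 1)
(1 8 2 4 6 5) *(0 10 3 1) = (0 10 3 1 8 2 4 6 5) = [10, 8, 4, 1, 6, 0, 5, 7, 2, 9, 3]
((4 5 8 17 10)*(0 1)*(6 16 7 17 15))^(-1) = (0 1)(4 10 17 7 16 6 15 8 5)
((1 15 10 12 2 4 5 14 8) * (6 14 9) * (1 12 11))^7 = ((1 15 10 11)(2 4 5 9 6 14 8 12))^7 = (1 11 10 15)(2 12 8 14 6 9 5 4)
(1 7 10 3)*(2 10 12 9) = (1 7 12 9 2 10 3) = [0, 7, 10, 1, 4, 5, 6, 12, 8, 2, 3, 11, 9]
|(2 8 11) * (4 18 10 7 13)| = 15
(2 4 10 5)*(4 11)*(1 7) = (1 7)(2 11 4 10 5) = [0, 7, 11, 3, 10, 2, 6, 1, 8, 9, 5, 4]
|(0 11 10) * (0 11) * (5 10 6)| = 4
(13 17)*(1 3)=(1 3)(13 17)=[0, 3, 2, 1, 4, 5, 6, 7, 8, 9, 10, 11, 12, 17, 14, 15, 16, 13]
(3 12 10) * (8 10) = (3 12 8 10) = [0, 1, 2, 12, 4, 5, 6, 7, 10, 9, 3, 11, 8]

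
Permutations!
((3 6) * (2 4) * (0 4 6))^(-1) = ((0 4 2 6 3))^(-1) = (0 3 6 2 4)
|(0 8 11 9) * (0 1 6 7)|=|(0 8 11 9 1 6 7)|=7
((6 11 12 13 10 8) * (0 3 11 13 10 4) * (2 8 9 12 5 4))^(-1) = (0 4 5 11 3)(2 13 6 8)(9 10 12)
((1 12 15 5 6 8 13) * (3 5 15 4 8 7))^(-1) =(15)(1 13 8 4 12)(3 7 6 5) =((15)(1 12 4 8 13)(3 5 6 7))^(-1)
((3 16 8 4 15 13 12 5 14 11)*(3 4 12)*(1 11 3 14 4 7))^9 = ((1 11 7)(3 16 8 12 5 4 15 13 14))^9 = (16)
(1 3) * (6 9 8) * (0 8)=[8, 3, 2, 1, 4, 5, 9, 7, 6, 0]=(0 8 6 9)(1 3)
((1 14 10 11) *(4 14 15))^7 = ((1 15 4 14 10 11))^7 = (1 15 4 14 10 11)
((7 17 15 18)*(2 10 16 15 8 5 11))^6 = ((2 10 16 15 18 7 17 8 5 11))^6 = (2 17 16 5 18)(7 10 8 15 11)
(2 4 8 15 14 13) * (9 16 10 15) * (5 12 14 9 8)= (2 4 5 12 14 13)(9 16 10 15)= [0, 1, 4, 3, 5, 12, 6, 7, 8, 16, 15, 11, 14, 2, 13, 9, 10]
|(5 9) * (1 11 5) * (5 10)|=5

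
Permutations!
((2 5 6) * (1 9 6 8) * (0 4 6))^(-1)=((0 4 6 2 5 8 1 9))^(-1)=(0 9 1 8 5 2 6 4)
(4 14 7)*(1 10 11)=(1 10 11)(4 14 7)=[0, 10, 2, 3, 14, 5, 6, 4, 8, 9, 11, 1, 12, 13, 7]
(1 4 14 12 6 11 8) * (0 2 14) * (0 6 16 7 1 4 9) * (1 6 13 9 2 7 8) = [7, 2, 14, 3, 13, 5, 11, 6, 4, 0, 10, 1, 16, 9, 12, 15, 8] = (0 7 6 11 1 2 14 12 16 8 4 13 9)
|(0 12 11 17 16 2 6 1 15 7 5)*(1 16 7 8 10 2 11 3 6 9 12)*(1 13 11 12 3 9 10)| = 30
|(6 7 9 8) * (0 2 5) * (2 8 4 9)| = 6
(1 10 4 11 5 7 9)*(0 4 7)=[4, 10, 2, 3, 11, 0, 6, 9, 8, 1, 7, 5]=(0 4 11 5)(1 10 7 9)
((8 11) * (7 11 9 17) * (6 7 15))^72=(6 11 9 15 7 8 17)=((6 7 11 8 9 17 15))^72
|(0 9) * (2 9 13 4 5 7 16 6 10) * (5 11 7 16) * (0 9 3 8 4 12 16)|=|(0 13 12 16 6 10 2 3 8 4 11 7 5)|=13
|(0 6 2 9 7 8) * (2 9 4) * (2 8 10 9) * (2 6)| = |(0 2 4 8)(7 10 9)| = 12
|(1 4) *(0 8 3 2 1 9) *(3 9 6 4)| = |(0 8 9)(1 3 2)(4 6)| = 6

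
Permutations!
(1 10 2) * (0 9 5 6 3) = [9, 10, 1, 0, 4, 6, 3, 7, 8, 5, 2] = (0 9 5 6 3)(1 10 2)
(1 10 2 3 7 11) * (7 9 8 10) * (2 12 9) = (1 7 11)(2 3)(8 10 12 9) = [0, 7, 3, 2, 4, 5, 6, 11, 10, 8, 12, 1, 9]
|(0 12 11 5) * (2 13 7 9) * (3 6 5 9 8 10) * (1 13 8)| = |(0 12 11 9 2 8 10 3 6 5)(1 13 7)| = 30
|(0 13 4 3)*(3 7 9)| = |(0 13 4 7 9 3)| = 6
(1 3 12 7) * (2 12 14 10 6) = (1 3 14 10 6 2 12 7) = [0, 3, 12, 14, 4, 5, 2, 1, 8, 9, 6, 11, 7, 13, 10]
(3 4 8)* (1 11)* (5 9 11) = (1 5 9 11)(3 4 8) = [0, 5, 2, 4, 8, 9, 6, 7, 3, 11, 10, 1]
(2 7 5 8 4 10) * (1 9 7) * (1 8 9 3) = (1 3)(2 8 4 10)(5 9 7) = [0, 3, 8, 1, 10, 9, 6, 5, 4, 7, 2]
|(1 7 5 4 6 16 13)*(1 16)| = 10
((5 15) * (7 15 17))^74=(5 7)(15 17)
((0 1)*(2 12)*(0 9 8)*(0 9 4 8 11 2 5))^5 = ((0 1 4 8 9 11 2 12 5))^5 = (0 11 1 2 4 12 8 5 9)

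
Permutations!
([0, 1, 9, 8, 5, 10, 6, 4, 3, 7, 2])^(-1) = [0, 1, 10, 8, 7, 4, 6, 9, 3, 2, 5]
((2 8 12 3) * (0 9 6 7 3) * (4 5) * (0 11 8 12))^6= (0 12 7)(2 6 8)(3 9 11)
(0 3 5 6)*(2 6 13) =(0 3 5 13 2 6) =[3, 1, 6, 5, 4, 13, 0, 7, 8, 9, 10, 11, 12, 2]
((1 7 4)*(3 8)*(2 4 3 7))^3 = ((1 2 4)(3 8 7))^3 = (8)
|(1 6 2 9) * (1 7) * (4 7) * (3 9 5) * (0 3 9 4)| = 9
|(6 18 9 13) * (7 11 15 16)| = 4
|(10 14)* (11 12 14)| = 4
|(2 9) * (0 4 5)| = 6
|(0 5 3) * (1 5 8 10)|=|(0 8 10 1 5 3)|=6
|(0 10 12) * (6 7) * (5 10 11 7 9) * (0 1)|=|(0 11 7 6 9 5 10 12 1)|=9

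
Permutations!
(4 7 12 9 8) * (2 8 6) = [0, 1, 8, 3, 7, 5, 2, 12, 4, 6, 10, 11, 9] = (2 8 4 7 12 9 6)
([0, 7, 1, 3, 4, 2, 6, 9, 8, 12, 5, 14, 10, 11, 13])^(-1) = (1 2 5 10 12 9 7)(11 13 14)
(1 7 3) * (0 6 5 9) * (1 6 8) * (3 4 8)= (0 3 6 5 9)(1 7 4 8)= [3, 7, 2, 6, 8, 9, 5, 4, 1, 0]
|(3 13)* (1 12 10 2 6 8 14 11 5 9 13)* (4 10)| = |(1 12 4 10 2 6 8 14 11 5 9 13 3)| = 13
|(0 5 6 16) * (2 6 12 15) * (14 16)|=8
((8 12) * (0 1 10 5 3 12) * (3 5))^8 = (0 10 12)(1 3 8)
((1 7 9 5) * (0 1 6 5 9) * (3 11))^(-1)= (0 7 1)(3 11)(5 6)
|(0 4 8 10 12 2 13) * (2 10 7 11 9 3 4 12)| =30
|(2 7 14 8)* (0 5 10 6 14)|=|(0 5 10 6 14 8 2 7)|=8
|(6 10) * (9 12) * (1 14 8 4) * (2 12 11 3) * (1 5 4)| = 30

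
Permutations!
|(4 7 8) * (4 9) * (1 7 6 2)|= 7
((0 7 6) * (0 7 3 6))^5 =(0 3 6 7)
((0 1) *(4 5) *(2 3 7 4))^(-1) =((0 1)(2 3 7 4 5))^(-1) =(0 1)(2 5 4 7 3)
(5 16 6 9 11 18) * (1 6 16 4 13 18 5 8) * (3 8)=(1 6 9 11 5 4 13 18 3 8)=[0, 6, 2, 8, 13, 4, 9, 7, 1, 11, 10, 5, 12, 18, 14, 15, 16, 17, 3]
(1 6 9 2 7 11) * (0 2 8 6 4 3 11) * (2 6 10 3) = (0 6 9 8 10 3 11 1 4 2 7) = [6, 4, 7, 11, 2, 5, 9, 0, 10, 8, 3, 1]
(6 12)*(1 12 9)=(1 12 6 9)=[0, 12, 2, 3, 4, 5, 9, 7, 8, 1, 10, 11, 6]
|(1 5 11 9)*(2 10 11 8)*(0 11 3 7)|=|(0 11 9 1 5 8 2 10 3 7)|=10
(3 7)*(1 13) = [0, 13, 2, 7, 4, 5, 6, 3, 8, 9, 10, 11, 12, 1] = (1 13)(3 7)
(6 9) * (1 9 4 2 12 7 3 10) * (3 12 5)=(1 9 6 4 2 5 3 10)(7 12)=[0, 9, 5, 10, 2, 3, 4, 12, 8, 6, 1, 11, 7]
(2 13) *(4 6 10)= (2 13)(4 6 10)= [0, 1, 13, 3, 6, 5, 10, 7, 8, 9, 4, 11, 12, 2]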